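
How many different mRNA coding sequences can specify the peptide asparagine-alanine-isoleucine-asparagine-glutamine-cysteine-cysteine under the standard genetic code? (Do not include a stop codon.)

384

Asn: 2 codons.
Ala: 4 codons.
Ile: 3 codons.
Asn: 2 codons.
Gln: 2 codons.
Cys: 2 codons.
Cys: 2 codons.
2 × 4 × 3 × 2 × 2 × 2 × 2 = 384.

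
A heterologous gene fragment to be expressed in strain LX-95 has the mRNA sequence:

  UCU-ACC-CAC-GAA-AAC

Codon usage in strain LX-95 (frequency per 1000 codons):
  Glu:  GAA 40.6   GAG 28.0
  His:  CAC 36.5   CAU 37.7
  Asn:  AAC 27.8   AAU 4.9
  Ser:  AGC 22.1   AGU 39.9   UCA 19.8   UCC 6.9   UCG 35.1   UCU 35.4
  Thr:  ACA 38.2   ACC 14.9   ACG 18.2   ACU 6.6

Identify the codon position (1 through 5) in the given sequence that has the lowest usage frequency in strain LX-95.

Codon 1 UCU (Ser): 35.4 per 1000.
Codon 2 ACC (Thr): 14.9 per 1000.
Codon 3 CAC (His): 36.5 per 1000.
Codon 4 GAA (Glu): 40.6 per 1000.
Codon 5 AAC (Asn): 27.8 per 1000.
Lowest frequency is 14.9 at codon 2.

2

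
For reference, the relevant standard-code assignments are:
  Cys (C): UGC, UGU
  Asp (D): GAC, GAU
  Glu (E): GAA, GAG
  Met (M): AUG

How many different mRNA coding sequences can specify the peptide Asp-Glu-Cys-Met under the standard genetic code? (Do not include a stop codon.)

8

Asp: 2 codons.
Glu: 2 codons.
Cys: 2 codons.
Met: 1 codon.
2 × 2 × 2 × 1 = 8.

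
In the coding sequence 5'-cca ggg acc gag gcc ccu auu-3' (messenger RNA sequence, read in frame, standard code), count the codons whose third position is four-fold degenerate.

5

Codon 1 CCA (Pro): third position 4-fold.
Codon 2 GGG (Gly): third position 4-fold.
Codon 3 ACC (Thr): third position 4-fold.
Codon 4 GAG (Glu): third position 2-fold.
Codon 5 GCC (Ala): third position 4-fold.
Codon 6 CCU (Pro): third position 4-fold.
Codon 7 AUU (Ile): third position 3-fold.
Four-fold degenerate third positions: 5.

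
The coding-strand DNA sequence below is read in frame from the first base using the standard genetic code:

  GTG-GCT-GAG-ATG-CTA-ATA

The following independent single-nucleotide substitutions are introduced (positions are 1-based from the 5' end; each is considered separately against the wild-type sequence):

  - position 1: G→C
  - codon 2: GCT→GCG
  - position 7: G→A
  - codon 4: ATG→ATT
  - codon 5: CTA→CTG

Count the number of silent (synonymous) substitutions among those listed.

Codon 1: GTG (Val) → CTG (Leu) — missense.
Codon 2: GCT (Ala) → GCG (Ala) — synonymous.
Codon 3: GAG (Glu) → AAG (Lys) — missense.
Codon 4: ATG (Met) → ATT (Ile) — missense.
Codon 5: CTA (Leu) → CTG (Leu) — synonymous.
Synonymous: 2 of 5.

2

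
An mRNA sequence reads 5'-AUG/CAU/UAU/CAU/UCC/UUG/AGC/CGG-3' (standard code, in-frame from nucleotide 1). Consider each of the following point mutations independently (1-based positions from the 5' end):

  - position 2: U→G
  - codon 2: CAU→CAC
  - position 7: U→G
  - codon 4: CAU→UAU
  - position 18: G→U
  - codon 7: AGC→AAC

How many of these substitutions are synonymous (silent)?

Codon 1: AUG (Met) → AGG (Arg) — missense.
Codon 2: CAU (His) → CAC (His) — synonymous.
Codon 3: UAU (Tyr) → GAU (Asp) — missense.
Codon 4: CAU (His) → UAU (Tyr) — missense.
Codon 6: UUG (Leu) → UUU (Phe) — missense.
Codon 7: AGC (Ser) → AAC (Asn) — missense.
Synonymous: 1 of 6.

1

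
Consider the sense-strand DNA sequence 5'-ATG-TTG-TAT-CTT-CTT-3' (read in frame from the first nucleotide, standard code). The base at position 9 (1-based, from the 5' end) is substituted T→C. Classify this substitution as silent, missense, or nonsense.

Position 9 falls in codon 3: TAT → Tyr.
After the substitution the codon is TAC → Tyr.
Both encode Tyr, so the change is synonymous.

silent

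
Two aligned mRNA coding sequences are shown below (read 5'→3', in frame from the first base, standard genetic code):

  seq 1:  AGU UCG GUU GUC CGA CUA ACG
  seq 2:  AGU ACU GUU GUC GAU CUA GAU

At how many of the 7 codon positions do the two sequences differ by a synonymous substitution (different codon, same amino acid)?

0

Codon 1: AGU Ser / AGU Ser — identical.
Codon 2: UCG Ser / ACU Thr — nonsynonymous.
Codon 3: GUU Val / GUU Val — identical.
Codon 4: GUC Val / GUC Val — identical.
Codon 5: CGA Arg / GAU Asp — nonsynonymous.
Codon 6: CUA Leu / CUA Leu — identical.
Codon 7: ACG Thr / GAU Asp — nonsynonymous.
Synonymous differences: 0.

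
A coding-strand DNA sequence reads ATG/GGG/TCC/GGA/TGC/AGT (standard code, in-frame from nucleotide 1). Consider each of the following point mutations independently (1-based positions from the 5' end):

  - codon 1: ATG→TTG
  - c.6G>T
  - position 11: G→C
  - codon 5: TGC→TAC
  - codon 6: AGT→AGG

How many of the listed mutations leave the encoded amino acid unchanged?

1

Codon 1: ATG (Met) → TTG (Leu) — missense.
Codon 2: GGG (Gly) → GGT (Gly) — synonymous.
Codon 4: GGA (Gly) → GCA (Ala) — missense.
Codon 5: TGC (Cys) → TAC (Tyr) — missense.
Codon 6: AGT (Ser) → AGG (Arg) — missense.
Synonymous: 1 of 5.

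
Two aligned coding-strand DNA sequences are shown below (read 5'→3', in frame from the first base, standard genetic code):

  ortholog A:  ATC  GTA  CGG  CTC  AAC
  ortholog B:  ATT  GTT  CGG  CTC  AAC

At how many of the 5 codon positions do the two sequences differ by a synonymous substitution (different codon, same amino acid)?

Codon 1: ATC Ile / ATT Ile — synonymous.
Codon 2: GTA Val / GTT Val — synonymous.
Codon 3: CGG Arg / CGG Arg — identical.
Codon 4: CTC Leu / CTC Leu — identical.
Codon 5: AAC Asn / AAC Asn — identical.
Synonymous differences: 2.

2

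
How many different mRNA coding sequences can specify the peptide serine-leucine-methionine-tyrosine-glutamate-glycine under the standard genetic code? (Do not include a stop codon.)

Ser: 6 codons.
Leu: 6 codons.
Met: 1 codon.
Tyr: 2 codons.
Glu: 2 codons.
Gly: 4 codons.
6 × 6 × 1 × 2 × 2 × 4 = 576.

576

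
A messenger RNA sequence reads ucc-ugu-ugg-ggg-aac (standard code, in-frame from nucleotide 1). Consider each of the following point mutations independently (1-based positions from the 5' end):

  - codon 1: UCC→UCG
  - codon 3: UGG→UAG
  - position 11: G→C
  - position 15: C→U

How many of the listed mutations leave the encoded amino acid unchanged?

Codon 1: UCC (Ser) → UCG (Ser) — synonymous.
Codon 3: UGG (Trp) → UAG (Stop) — nonsense.
Codon 4: GGG (Gly) → GCG (Ala) — missense.
Codon 5: AAC (Asn) → AAU (Asn) — synonymous.
Synonymous: 2 of 4.

2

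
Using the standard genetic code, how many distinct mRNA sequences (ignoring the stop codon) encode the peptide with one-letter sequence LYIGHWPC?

Leu: 6 codons.
Tyr: 2 codons.
Ile: 3 codons.
Gly: 4 codons.
His: 2 codons.
Trp: 1 codon.
Pro: 4 codons.
Cys: 2 codons.
6 × 2 × 3 × 4 × 2 × 1 × 4 × 2 = 2304.

2304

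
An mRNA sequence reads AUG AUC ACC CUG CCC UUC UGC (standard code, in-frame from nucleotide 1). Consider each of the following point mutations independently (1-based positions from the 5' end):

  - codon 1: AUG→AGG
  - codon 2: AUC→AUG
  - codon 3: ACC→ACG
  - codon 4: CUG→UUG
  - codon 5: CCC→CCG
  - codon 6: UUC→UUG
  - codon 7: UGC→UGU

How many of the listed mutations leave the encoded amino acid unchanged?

Codon 1: AUG (Met) → AGG (Arg) — missense.
Codon 2: AUC (Ile) → AUG (Met) — missense.
Codon 3: ACC (Thr) → ACG (Thr) — synonymous.
Codon 4: CUG (Leu) → UUG (Leu) — synonymous.
Codon 5: CCC (Pro) → CCG (Pro) — synonymous.
Codon 6: UUC (Phe) → UUG (Leu) — missense.
Codon 7: UGC (Cys) → UGU (Cys) — synonymous.
Synonymous: 4 of 7.

4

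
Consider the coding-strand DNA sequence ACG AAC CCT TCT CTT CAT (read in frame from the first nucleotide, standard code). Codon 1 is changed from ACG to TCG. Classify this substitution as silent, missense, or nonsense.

Position 1 falls in codon 1: ACG → Thr.
After the substitution the codon is TCG → Ser.
Thr ≠ Ser, so this is a missense mutation.

missense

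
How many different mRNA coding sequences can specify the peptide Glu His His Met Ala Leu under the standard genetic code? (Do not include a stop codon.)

Glu: 2 codons.
His: 2 codons.
His: 2 codons.
Met: 1 codon.
Ala: 4 codons.
Leu: 6 codons.
2 × 2 × 2 × 1 × 4 × 6 = 192.

192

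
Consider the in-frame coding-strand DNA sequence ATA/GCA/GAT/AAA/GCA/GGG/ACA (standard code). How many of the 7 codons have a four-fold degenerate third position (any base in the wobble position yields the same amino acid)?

4

Codon 1 ATA (Ile): third position 3-fold.
Codon 2 GCA (Ala): third position 4-fold.
Codon 3 GAT (Asp): third position 2-fold.
Codon 4 AAA (Lys): third position 2-fold.
Codon 5 GCA (Ala): third position 4-fold.
Codon 6 GGG (Gly): third position 4-fold.
Codon 7 ACA (Thr): third position 4-fold.
Four-fold degenerate third positions: 4.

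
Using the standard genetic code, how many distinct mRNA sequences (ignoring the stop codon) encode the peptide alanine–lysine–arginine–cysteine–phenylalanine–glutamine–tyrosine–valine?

Ala: 4 codons.
Lys: 2 codons.
Arg: 6 codons.
Cys: 2 codons.
Phe: 2 codons.
Gln: 2 codons.
Tyr: 2 codons.
Val: 4 codons.
4 × 2 × 6 × 2 × 2 × 2 × 2 × 4 = 3072.

3072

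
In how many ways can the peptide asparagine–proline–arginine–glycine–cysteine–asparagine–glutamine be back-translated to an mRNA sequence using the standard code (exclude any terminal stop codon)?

Asn: 2 codons.
Pro: 4 codons.
Arg: 6 codons.
Gly: 4 codons.
Cys: 2 codons.
Asn: 2 codons.
Gln: 2 codons.
2 × 4 × 6 × 4 × 2 × 2 × 2 = 1536.

1536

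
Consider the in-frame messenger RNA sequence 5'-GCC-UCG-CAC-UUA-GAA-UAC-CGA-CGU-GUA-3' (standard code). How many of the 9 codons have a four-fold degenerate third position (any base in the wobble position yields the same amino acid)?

Codon 1 GCC (Ala): third position 4-fold.
Codon 2 UCG (Ser): third position 4-fold.
Codon 3 CAC (His): third position 2-fold.
Codon 4 UUA (Leu): third position 2-fold.
Codon 5 GAA (Glu): third position 2-fold.
Codon 6 UAC (Tyr): third position 2-fold.
Codon 7 CGA (Arg): third position 4-fold.
Codon 8 CGU (Arg): third position 4-fold.
Codon 9 GUA (Val): third position 4-fold.
Four-fold degenerate third positions: 5.

5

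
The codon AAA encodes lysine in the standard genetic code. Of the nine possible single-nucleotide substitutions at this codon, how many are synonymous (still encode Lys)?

1

Position 1: none → 0 synonymous.
Position 2: none → 0 synonymous.
Position 3: AAG → 1 synonymous.
Total: 0 + 0 + 1 = 1.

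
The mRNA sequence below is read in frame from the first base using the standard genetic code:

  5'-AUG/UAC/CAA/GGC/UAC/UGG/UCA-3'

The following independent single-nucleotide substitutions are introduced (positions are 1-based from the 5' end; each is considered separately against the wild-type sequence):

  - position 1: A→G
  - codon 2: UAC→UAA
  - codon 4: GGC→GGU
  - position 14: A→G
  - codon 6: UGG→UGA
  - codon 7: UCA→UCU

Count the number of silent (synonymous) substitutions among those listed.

2

Codon 1: AUG (Met) → GUG (Val) — missense.
Codon 2: UAC (Tyr) → UAA (Stop) — nonsense.
Codon 4: GGC (Gly) → GGU (Gly) — synonymous.
Codon 5: UAC (Tyr) → UGC (Cys) — missense.
Codon 6: UGG (Trp) → UGA (Stop) — nonsense.
Codon 7: UCA (Ser) → UCU (Ser) — synonymous.
Synonymous: 2 of 6.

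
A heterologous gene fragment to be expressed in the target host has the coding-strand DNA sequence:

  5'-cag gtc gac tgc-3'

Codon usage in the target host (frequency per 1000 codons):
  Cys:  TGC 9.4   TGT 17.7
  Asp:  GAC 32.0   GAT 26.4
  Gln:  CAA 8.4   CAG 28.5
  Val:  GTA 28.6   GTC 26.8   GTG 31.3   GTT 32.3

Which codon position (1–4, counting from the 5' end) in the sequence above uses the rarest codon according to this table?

Codon 1 CAG (Gln): 28.5 per 1000.
Codon 2 GTC (Val): 26.8 per 1000.
Codon 3 GAC (Asp): 32.0 per 1000.
Codon 4 TGC (Cys): 9.4 per 1000.
Lowest frequency is 9.4 at codon 4.

4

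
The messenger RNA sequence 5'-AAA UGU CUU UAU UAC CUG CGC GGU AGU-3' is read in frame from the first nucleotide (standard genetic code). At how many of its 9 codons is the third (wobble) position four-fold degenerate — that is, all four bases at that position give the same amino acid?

4

Codon 1 AAA (Lys): third position 2-fold.
Codon 2 UGU (Cys): third position 2-fold.
Codon 3 CUU (Leu): third position 4-fold.
Codon 4 UAU (Tyr): third position 2-fold.
Codon 5 UAC (Tyr): third position 2-fold.
Codon 6 CUG (Leu): third position 4-fold.
Codon 7 CGC (Arg): third position 4-fold.
Codon 8 GGU (Gly): third position 4-fold.
Codon 9 AGU (Ser): third position 2-fold.
Four-fold degenerate third positions: 4.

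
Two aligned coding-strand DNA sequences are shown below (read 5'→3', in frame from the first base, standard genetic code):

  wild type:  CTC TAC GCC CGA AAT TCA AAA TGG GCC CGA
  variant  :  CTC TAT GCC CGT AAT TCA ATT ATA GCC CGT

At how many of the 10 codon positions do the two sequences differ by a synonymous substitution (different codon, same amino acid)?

3

Codon 1: CTC Leu / CTC Leu — identical.
Codon 2: TAC Tyr / TAT Tyr — synonymous.
Codon 3: GCC Ala / GCC Ala — identical.
Codon 4: CGA Arg / CGT Arg — synonymous.
Codon 5: AAT Asn / AAT Asn — identical.
Codon 6: TCA Ser / TCA Ser — identical.
Codon 7: AAA Lys / ATT Ile — nonsynonymous.
Codon 8: TGG Trp / ATA Ile — nonsynonymous.
Codon 9: GCC Ala / GCC Ala — identical.
Codon 10: CGA Arg / CGT Arg — synonymous.
Synonymous differences: 3.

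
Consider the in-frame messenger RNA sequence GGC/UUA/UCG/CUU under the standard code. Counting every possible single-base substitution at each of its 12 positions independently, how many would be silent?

Codon 1 (GGC, Gly): 3 synonymous substitutions.
Codon 2 (UUA, Leu): 2 synonymous substitutions.
Codon 3 (UCG, Ser): 3 synonymous substitutions.
Codon 4 (CUU, Leu): 3 synonymous substitutions.
Total: 3 + 2 + 3 + 3 = 11.

11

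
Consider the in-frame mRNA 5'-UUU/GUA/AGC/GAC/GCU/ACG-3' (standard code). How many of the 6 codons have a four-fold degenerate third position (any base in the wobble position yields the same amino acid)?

3

Codon 1 UUU (Phe): third position 2-fold.
Codon 2 GUA (Val): third position 4-fold.
Codon 3 AGC (Ser): third position 2-fold.
Codon 4 GAC (Asp): third position 2-fold.
Codon 5 GCU (Ala): third position 4-fold.
Codon 6 ACG (Thr): third position 4-fold.
Four-fold degenerate third positions: 3.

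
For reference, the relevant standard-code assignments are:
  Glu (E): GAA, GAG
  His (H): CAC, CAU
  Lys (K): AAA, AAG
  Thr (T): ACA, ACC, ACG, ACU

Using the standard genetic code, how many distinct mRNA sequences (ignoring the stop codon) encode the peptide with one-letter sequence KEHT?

Lys: 2 codons.
Glu: 2 codons.
His: 2 codons.
Thr: 4 codons.
2 × 2 × 2 × 4 = 32.

32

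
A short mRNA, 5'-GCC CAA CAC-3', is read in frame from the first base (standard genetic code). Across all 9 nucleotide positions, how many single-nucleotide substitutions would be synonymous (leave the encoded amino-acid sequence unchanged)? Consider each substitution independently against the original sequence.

5

Codon 1 (GCC, Ala): 3 synonymous substitutions.
Codon 2 (CAA, Gln): 1 synonymous substitution.
Codon 3 (CAC, His): 1 synonymous substitution.
Total: 3 + 1 + 1 = 5.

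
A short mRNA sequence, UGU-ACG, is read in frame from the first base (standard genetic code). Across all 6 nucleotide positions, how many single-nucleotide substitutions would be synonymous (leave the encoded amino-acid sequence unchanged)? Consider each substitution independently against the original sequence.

4

Codon 1 (UGU, Cys): 1 synonymous substitution.
Codon 2 (ACG, Thr): 3 synonymous substitutions.
Total: 1 + 3 = 4.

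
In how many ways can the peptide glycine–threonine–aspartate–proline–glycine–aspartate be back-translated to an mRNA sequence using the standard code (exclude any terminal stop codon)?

1024

Gly: 4 codons.
Thr: 4 codons.
Asp: 2 codons.
Pro: 4 codons.
Gly: 4 codons.
Asp: 2 codons.
4 × 4 × 2 × 4 × 4 × 2 = 1024.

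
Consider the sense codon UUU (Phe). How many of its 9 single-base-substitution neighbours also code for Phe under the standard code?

Position 1: none → 0 synonymous.
Position 2: none → 0 synonymous.
Position 3: UUC → 1 synonymous.
Total: 0 + 0 + 1 = 1.

1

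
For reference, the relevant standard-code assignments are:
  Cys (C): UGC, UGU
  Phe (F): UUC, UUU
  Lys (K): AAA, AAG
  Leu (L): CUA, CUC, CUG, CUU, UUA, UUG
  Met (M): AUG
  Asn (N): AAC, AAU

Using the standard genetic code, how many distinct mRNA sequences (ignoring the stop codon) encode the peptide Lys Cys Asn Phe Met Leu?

96

Lys: 2 codons.
Cys: 2 codons.
Asn: 2 codons.
Phe: 2 codons.
Met: 1 codon.
Leu: 6 codons.
2 × 2 × 2 × 2 × 1 × 6 = 96.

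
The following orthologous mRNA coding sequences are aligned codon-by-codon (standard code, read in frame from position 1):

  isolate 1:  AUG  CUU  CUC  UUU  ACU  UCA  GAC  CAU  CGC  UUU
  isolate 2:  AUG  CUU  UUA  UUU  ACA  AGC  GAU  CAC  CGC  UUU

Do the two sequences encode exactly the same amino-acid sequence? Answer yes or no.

yes

Codon 1: AUG Met / AUG Met — identical.
Codon 2: CUU Leu / CUU Leu — identical.
Codon 3: CUC Leu / UUA Leu — synonymous.
Codon 4: UUU Phe / UUU Phe — identical.
Codon 5: ACU Thr / ACA Thr — synonymous.
Codon 6: UCA Ser / AGC Ser — synonymous.
Codon 7: GAC Asp / GAU Asp — synonymous.
Codon 8: CAU His / CAC His — synonymous.
Codon 9: CGC Arg / CGC Arg — identical.
Codon 10: UUU Phe / UUU Phe — identical.
Nonsynonymous differences: 0 → same protein.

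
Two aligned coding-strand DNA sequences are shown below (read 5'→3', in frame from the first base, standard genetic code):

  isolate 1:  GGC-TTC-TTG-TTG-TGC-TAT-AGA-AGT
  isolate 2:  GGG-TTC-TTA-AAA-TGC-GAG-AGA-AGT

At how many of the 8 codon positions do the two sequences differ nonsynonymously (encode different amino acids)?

2

Codon 1: GGC Gly / GGG Gly — synonymous.
Codon 2: TTC Phe / TTC Phe — identical.
Codon 3: TTG Leu / TTA Leu — synonymous.
Codon 4: TTG Leu / AAA Lys — nonsynonymous.
Codon 5: TGC Cys / TGC Cys — identical.
Codon 6: TAT Tyr / GAG Glu — nonsynonymous.
Codon 7: AGA Arg / AGA Arg — identical.
Codon 8: AGT Ser / AGT Ser — identical.
Nonsynonymous differences: 2.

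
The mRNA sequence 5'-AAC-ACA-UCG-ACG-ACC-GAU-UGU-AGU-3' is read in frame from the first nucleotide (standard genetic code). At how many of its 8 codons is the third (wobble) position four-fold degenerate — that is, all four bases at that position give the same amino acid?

Codon 1 AAC (Asn): third position 2-fold.
Codon 2 ACA (Thr): third position 4-fold.
Codon 3 UCG (Ser): third position 4-fold.
Codon 4 ACG (Thr): third position 4-fold.
Codon 5 ACC (Thr): third position 4-fold.
Codon 6 GAU (Asp): third position 2-fold.
Codon 7 UGU (Cys): third position 2-fold.
Codon 8 AGU (Ser): third position 2-fold.
Four-fold degenerate third positions: 4.

4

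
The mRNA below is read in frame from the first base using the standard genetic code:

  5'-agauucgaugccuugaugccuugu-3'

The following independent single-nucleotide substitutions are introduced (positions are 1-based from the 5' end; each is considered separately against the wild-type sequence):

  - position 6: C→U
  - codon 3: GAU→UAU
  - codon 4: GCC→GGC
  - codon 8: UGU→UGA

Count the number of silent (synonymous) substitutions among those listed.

Codon 2: UUC (Phe) → UUU (Phe) — synonymous.
Codon 3: GAU (Asp) → UAU (Tyr) — missense.
Codon 4: GCC (Ala) → GGC (Gly) — missense.
Codon 8: UGU (Cys) → UGA (Stop) — nonsense.
Synonymous: 1 of 4.

1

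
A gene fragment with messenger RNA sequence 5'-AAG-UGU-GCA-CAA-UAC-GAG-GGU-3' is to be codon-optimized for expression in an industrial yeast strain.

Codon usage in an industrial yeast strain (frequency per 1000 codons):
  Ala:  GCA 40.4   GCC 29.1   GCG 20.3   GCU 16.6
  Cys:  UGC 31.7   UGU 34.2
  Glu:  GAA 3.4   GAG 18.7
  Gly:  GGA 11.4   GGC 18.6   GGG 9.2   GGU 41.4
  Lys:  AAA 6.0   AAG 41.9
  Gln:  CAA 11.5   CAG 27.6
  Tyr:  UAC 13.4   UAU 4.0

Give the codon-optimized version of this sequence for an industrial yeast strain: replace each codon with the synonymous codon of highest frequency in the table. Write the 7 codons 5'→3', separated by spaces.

Codon 1 (Lys): best is AAG at 41.9.
Codon 2 (Cys): best is UGU at 34.2.
Codon 3 (Ala): best is GCA at 40.4.
Codon 4 (Gln): best is CAG at 27.6.
Codon 5 (Tyr): best is UAC at 13.4.
Codon 6 (Glu): best is GAG at 18.7.
Codon 7 (Gly): best is GGU at 41.4.

AAG UGU GCA CAG UAC GAG GGU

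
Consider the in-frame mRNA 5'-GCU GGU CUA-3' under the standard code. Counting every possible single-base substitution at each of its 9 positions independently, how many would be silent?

Codon 1 (GCU, Ala): 3 synonymous substitutions.
Codon 2 (GGU, Gly): 3 synonymous substitutions.
Codon 3 (CUA, Leu): 4 synonymous substitutions.
Total: 3 + 3 + 4 = 10.

10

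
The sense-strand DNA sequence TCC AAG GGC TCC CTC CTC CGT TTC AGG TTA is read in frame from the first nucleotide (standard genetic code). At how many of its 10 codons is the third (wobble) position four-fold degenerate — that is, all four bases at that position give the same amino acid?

6

Codon 1 TCC (Ser): third position 4-fold.
Codon 2 AAG (Lys): third position 2-fold.
Codon 3 GGC (Gly): third position 4-fold.
Codon 4 TCC (Ser): third position 4-fold.
Codon 5 CTC (Leu): third position 4-fold.
Codon 6 CTC (Leu): third position 4-fold.
Codon 7 CGT (Arg): third position 4-fold.
Codon 8 TTC (Phe): third position 2-fold.
Codon 9 AGG (Arg): third position 2-fold.
Codon 10 TTA (Leu): third position 2-fold.
Four-fold degenerate third positions: 6.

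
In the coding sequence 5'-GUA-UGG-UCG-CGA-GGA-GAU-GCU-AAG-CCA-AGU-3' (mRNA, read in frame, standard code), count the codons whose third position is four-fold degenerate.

6

Codon 1 GUA (Val): third position 4-fold.
Codon 2 UGG (Trp): third position 1-fold.
Codon 3 UCG (Ser): third position 4-fold.
Codon 4 CGA (Arg): third position 4-fold.
Codon 5 GGA (Gly): third position 4-fold.
Codon 6 GAU (Asp): third position 2-fold.
Codon 7 GCU (Ala): third position 4-fold.
Codon 8 AAG (Lys): third position 2-fold.
Codon 9 CCA (Pro): third position 4-fold.
Codon 10 AGU (Ser): third position 2-fold.
Four-fold degenerate third positions: 6.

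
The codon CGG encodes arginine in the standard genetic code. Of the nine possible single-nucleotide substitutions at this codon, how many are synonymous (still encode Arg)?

Position 1: AGG → 1 synonymous.
Position 2: none → 0 synonymous.
Position 3: CGU, CGC, CGA → 3 synonymous.
Total: 1 + 0 + 3 = 4.

4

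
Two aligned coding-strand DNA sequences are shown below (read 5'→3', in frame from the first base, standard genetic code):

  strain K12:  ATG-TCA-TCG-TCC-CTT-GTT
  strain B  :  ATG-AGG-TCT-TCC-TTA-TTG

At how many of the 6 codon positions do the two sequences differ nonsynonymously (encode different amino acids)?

Codon 1: ATG Met / ATG Met — identical.
Codon 2: TCA Ser / AGG Arg — nonsynonymous.
Codon 3: TCG Ser / TCT Ser — synonymous.
Codon 4: TCC Ser / TCC Ser — identical.
Codon 5: CTT Leu / TTA Leu — synonymous.
Codon 6: GTT Val / TTG Leu — nonsynonymous.
Nonsynonymous differences: 2.

2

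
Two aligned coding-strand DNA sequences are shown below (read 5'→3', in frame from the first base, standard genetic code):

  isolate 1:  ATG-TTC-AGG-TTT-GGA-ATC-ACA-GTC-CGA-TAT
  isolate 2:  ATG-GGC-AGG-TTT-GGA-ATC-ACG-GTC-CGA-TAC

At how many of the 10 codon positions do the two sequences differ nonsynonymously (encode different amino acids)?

Codon 1: ATG Met / ATG Met — identical.
Codon 2: TTC Phe / GGC Gly — nonsynonymous.
Codon 3: AGG Arg / AGG Arg — identical.
Codon 4: TTT Phe / TTT Phe — identical.
Codon 5: GGA Gly / GGA Gly — identical.
Codon 6: ATC Ile / ATC Ile — identical.
Codon 7: ACA Thr / ACG Thr — synonymous.
Codon 8: GTC Val / GTC Val — identical.
Codon 9: CGA Arg / CGA Arg — identical.
Codon 10: TAT Tyr / TAC Tyr — synonymous.
Nonsynonymous differences: 1.

1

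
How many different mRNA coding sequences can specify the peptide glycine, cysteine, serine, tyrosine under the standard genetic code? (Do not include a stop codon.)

96

Gly: 4 codons.
Cys: 2 codons.
Ser: 6 codons.
Tyr: 2 codons.
4 × 2 × 6 × 2 = 96.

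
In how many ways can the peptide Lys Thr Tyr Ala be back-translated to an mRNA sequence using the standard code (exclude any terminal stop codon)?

Lys: 2 codons.
Thr: 4 codons.
Tyr: 2 codons.
Ala: 4 codons.
2 × 4 × 2 × 4 = 64.

64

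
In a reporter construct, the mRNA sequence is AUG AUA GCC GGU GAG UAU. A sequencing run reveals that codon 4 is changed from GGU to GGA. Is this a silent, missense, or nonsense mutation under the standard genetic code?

Position 12 falls in codon 4: GGU → Gly.
After the substitution the codon is GGA → Gly.
Both encode Gly, so the change is synonymous.

silent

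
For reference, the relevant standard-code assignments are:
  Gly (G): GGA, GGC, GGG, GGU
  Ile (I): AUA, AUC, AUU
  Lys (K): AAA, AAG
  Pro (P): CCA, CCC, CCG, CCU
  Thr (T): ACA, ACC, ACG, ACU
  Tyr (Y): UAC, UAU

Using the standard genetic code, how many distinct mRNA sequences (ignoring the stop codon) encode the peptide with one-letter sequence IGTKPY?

Ile: 3 codons.
Gly: 4 codons.
Thr: 4 codons.
Lys: 2 codons.
Pro: 4 codons.
Tyr: 2 codons.
3 × 4 × 4 × 2 × 4 × 2 = 768.

768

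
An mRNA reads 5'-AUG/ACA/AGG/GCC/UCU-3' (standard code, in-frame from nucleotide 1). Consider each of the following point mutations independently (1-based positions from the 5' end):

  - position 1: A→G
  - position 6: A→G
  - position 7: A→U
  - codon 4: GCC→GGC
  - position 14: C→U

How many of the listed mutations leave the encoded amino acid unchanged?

Codon 1: AUG (Met) → GUG (Val) — missense.
Codon 2: ACA (Thr) → ACG (Thr) — synonymous.
Codon 3: AGG (Arg) → UGG (Trp) — missense.
Codon 4: GCC (Ala) → GGC (Gly) — missense.
Codon 5: UCU (Ser) → UUU (Phe) — missense.
Synonymous: 1 of 5.

1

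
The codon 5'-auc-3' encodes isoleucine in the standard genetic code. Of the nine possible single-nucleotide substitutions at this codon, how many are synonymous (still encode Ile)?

Position 1: none → 0 synonymous.
Position 2: none → 0 synonymous.
Position 3: AUU, AUA → 2 synonymous.
Total: 0 + 0 + 2 = 2.

2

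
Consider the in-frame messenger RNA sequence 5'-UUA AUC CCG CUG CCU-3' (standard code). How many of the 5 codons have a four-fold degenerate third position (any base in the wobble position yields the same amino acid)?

3

Codon 1 UUA (Leu): third position 2-fold.
Codon 2 AUC (Ile): third position 3-fold.
Codon 3 CCG (Pro): third position 4-fold.
Codon 4 CUG (Leu): third position 4-fold.
Codon 5 CCU (Pro): third position 4-fold.
Four-fold degenerate third positions: 3.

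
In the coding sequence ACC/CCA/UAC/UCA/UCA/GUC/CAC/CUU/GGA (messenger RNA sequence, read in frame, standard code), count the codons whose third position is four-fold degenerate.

Codon 1 ACC (Thr): third position 4-fold.
Codon 2 CCA (Pro): third position 4-fold.
Codon 3 UAC (Tyr): third position 2-fold.
Codon 4 UCA (Ser): third position 4-fold.
Codon 5 UCA (Ser): third position 4-fold.
Codon 6 GUC (Val): third position 4-fold.
Codon 7 CAC (His): third position 2-fold.
Codon 8 CUU (Leu): third position 4-fold.
Codon 9 GGA (Gly): third position 4-fold.
Four-fold degenerate third positions: 7.

7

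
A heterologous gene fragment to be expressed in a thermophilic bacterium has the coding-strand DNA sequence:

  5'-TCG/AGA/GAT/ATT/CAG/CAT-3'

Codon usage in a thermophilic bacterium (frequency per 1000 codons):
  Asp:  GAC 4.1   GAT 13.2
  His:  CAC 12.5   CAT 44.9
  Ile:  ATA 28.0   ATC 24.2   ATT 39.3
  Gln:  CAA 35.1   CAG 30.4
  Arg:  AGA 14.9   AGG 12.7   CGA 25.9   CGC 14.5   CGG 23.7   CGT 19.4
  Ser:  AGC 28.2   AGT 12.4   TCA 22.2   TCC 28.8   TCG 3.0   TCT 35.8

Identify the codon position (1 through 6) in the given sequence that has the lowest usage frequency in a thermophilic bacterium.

1

Codon 1 TCG (Ser): 3.0 per 1000.
Codon 2 AGA (Arg): 14.9 per 1000.
Codon 3 GAT (Asp): 13.2 per 1000.
Codon 4 ATT (Ile): 39.3 per 1000.
Codon 5 CAG (Gln): 30.4 per 1000.
Codon 6 CAT (His): 44.9 per 1000.
Lowest frequency is 3.0 at codon 1.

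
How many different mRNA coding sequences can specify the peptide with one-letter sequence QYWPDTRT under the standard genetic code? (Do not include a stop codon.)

Gln: 2 codons.
Tyr: 2 codons.
Trp: 1 codon.
Pro: 4 codons.
Asp: 2 codons.
Thr: 4 codons.
Arg: 6 codons.
Thr: 4 codons.
2 × 2 × 1 × 4 × 2 × 4 × 6 × 4 = 3072.

3072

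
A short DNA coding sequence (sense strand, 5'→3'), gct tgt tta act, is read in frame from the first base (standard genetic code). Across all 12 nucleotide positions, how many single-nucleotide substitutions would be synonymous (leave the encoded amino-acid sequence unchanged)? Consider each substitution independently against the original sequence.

Codon 1 (GCT, Ala): 3 synonymous substitutions.
Codon 2 (TGT, Cys): 1 synonymous substitution.
Codon 3 (TTA, Leu): 2 synonymous substitutions.
Codon 4 (ACT, Thr): 3 synonymous substitutions.
Total: 3 + 1 + 2 + 3 = 9.

9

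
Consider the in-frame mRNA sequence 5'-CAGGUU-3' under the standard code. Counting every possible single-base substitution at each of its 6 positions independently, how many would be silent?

4

Codon 1 (CAG, Gln): 1 synonymous substitution.
Codon 2 (GUU, Val): 3 synonymous substitutions.
Total: 1 + 3 = 4.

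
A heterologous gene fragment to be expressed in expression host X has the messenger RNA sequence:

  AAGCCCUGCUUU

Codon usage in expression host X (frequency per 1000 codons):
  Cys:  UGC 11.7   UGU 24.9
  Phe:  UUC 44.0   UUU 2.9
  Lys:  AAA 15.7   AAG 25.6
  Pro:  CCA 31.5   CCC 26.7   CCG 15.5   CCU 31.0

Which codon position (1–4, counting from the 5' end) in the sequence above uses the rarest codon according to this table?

4

Codon 1 AAG (Lys): 25.6 per 1000.
Codon 2 CCC (Pro): 26.7 per 1000.
Codon 3 UGC (Cys): 11.7 per 1000.
Codon 4 UUU (Phe): 2.9 per 1000.
Lowest frequency is 2.9 at codon 4.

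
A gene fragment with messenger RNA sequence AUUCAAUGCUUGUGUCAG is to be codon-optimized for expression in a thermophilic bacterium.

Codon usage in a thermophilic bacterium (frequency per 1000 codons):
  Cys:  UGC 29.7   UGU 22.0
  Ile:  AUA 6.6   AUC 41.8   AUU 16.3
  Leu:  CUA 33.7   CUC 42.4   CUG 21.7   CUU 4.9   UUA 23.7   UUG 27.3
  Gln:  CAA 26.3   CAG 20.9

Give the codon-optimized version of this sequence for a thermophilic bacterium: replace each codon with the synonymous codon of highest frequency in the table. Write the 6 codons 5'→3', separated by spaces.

Codon 1 (Ile): best is AUC at 41.8.
Codon 2 (Gln): best is CAA at 26.3.
Codon 3 (Cys): best is UGC at 29.7.
Codon 4 (Leu): best is CUC at 42.4.
Codon 5 (Cys): best is UGC at 29.7.
Codon 6 (Gln): best is CAA at 26.3.

AUC CAA UGC CUC UGC CAA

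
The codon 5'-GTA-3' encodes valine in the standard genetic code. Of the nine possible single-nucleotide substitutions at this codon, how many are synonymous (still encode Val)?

Position 1: none → 0 synonymous.
Position 2: none → 0 synonymous.
Position 3: GTT, GTC, GTG → 3 synonymous.
Total: 0 + 0 + 3 = 3.

3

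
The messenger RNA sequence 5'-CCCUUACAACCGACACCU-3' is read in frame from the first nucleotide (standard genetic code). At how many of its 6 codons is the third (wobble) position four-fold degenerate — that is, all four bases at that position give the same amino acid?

4

Codon 1 CCC (Pro): third position 4-fold.
Codon 2 UUA (Leu): third position 2-fold.
Codon 3 CAA (Gln): third position 2-fold.
Codon 4 CCG (Pro): third position 4-fold.
Codon 5 ACA (Thr): third position 4-fold.
Codon 6 CCU (Pro): third position 4-fold.
Four-fold degenerate third positions: 4.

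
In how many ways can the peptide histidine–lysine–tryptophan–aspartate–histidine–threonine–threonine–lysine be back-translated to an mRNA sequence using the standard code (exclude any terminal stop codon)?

512

His: 2 codons.
Lys: 2 codons.
Trp: 1 codon.
Asp: 2 codons.
His: 2 codons.
Thr: 4 codons.
Thr: 4 codons.
Lys: 2 codons.
2 × 2 × 1 × 2 × 2 × 4 × 4 × 2 = 512.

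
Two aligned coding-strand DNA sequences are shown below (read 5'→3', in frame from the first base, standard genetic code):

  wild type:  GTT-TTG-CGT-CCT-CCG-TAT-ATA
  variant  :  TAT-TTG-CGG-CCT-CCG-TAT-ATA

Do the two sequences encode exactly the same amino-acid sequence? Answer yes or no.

Codon 1: GTT Val / TAT Tyr — nonsynonymous.
Codon 2: TTG Leu / TTG Leu — identical.
Codon 3: CGT Arg / CGG Arg — synonymous.
Codon 4: CCT Pro / CCT Pro — identical.
Codon 5: CCG Pro / CCG Pro — identical.
Codon 6: TAT Tyr / TAT Tyr — identical.
Codon 7: ATA Ile / ATA Ile — identical.
Nonsynonymous differences: 1 → different protein.

no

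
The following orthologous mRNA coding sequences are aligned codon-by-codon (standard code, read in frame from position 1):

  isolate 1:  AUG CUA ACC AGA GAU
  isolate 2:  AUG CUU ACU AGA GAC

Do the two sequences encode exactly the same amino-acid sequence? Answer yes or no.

yes

Codon 1: AUG Met / AUG Met — identical.
Codon 2: CUA Leu / CUU Leu — synonymous.
Codon 3: ACC Thr / ACU Thr — synonymous.
Codon 4: AGA Arg / AGA Arg — identical.
Codon 5: GAU Asp / GAC Asp — synonymous.
Nonsynonymous differences: 0 → same protein.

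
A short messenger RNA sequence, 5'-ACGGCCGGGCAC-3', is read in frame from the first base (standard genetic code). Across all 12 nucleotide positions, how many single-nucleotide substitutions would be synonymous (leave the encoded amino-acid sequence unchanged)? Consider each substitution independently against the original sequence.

10

Codon 1 (ACG, Thr): 3 synonymous substitutions.
Codon 2 (GCC, Ala): 3 synonymous substitutions.
Codon 3 (GGG, Gly): 3 synonymous substitutions.
Codon 4 (CAC, His): 1 synonymous substitution.
Total: 3 + 3 + 3 + 1 = 10.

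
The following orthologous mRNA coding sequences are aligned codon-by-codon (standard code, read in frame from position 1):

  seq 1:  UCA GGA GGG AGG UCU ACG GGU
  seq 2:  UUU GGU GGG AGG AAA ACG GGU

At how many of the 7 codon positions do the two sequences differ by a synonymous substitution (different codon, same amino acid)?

1

Codon 1: UCA Ser / UUU Phe — nonsynonymous.
Codon 2: GGA Gly / GGU Gly — synonymous.
Codon 3: GGG Gly / GGG Gly — identical.
Codon 4: AGG Arg / AGG Arg — identical.
Codon 5: UCU Ser / AAA Lys — nonsynonymous.
Codon 6: ACG Thr / ACG Thr — identical.
Codon 7: GGU Gly / GGU Gly — identical.
Synonymous differences: 1.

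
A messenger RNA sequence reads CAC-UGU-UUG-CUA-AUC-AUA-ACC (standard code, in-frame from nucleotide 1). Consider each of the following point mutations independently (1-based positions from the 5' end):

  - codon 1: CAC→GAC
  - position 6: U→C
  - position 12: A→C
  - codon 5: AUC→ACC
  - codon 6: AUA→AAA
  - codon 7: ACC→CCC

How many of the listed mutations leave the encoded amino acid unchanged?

2

Codon 1: CAC (His) → GAC (Asp) — missense.
Codon 2: UGU (Cys) → UGC (Cys) — synonymous.
Codon 4: CUA (Leu) → CUC (Leu) — synonymous.
Codon 5: AUC (Ile) → ACC (Thr) — missense.
Codon 6: AUA (Ile) → AAA (Lys) — missense.
Codon 7: ACC (Thr) → CCC (Pro) — missense.
Synonymous: 2 of 6.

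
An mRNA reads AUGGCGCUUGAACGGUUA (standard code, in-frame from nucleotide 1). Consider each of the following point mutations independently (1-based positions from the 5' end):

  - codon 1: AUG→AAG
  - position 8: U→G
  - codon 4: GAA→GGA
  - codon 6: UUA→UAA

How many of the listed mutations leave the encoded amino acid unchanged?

0

Codon 1: AUG (Met) → AAG (Lys) — missense.
Codon 3: CUU (Leu) → CGU (Arg) — missense.
Codon 4: GAA (Glu) → GGA (Gly) — missense.
Codon 6: UUA (Leu) → UAA (Stop) — nonsense.
Synonymous: 0 of 4.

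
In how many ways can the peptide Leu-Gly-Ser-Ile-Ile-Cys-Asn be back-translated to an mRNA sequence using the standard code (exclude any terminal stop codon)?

Leu: 6 codons.
Gly: 4 codons.
Ser: 6 codons.
Ile: 3 codons.
Ile: 3 codons.
Cys: 2 codons.
Asn: 2 codons.
6 × 4 × 6 × 3 × 3 × 2 × 2 = 5184.

5184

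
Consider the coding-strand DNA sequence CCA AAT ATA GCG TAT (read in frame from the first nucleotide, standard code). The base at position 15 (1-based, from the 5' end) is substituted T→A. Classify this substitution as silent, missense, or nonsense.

Position 15 falls in codon 5: TAT → Tyr.
After the substitution the codon is TAA → Stop.
The new codon is a stop codon, so this is a nonsense mutation.

nonsense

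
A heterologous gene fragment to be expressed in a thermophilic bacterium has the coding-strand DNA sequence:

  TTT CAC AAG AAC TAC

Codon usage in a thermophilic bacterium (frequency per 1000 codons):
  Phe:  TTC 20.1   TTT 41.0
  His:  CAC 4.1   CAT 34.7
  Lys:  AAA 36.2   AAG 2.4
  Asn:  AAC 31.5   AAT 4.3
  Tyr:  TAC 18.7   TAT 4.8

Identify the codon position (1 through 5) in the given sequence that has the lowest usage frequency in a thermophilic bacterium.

3

Codon 1 TTT (Phe): 41.0 per 1000.
Codon 2 CAC (His): 4.1 per 1000.
Codon 3 AAG (Lys): 2.4 per 1000.
Codon 4 AAC (Asn): 31.5 per 1000.
Codon 5 TAC (Tyr): 18.7 per 1000.
Lowest frequency is 2.4 at codon 3.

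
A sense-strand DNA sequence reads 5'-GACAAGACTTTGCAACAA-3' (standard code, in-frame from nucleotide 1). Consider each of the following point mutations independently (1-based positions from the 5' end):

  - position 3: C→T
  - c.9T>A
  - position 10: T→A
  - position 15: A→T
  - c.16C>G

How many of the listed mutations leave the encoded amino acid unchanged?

Codon 1: GAC (Asp) → GAT (Asp) — synonymous.
Codon 3: ACT (Thr) → ACA (Thr) — synonymous.
Codon 4: TTG (Leu) → ATG (Met) — missense.
Codon 5: CAA (Gln) → CAT (His) — missense.
Codon 6: CAA (Gln) → GAA (Glu) — missense.
Synonymous: 2 of 5.

2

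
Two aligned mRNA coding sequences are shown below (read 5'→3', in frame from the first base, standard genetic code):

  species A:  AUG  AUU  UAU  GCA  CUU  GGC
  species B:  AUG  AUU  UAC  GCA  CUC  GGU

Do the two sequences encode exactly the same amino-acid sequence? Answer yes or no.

yes

Codon 1: AUG Met / AUG Met — identical.
Codon 2: AUU Ile / AUU Ile — identical.
Codon 3: UAU Tyr / UAC Tyr — synonymous.
Codon 4: GCA Ala / GCA Ala — identical.
Codon 5: CUU Leu / CUC Leu — synonymous.
Codon 6: GGC Gly / GGU Gly — synonymous.
Nonsynonymous differences: 0 → same protein.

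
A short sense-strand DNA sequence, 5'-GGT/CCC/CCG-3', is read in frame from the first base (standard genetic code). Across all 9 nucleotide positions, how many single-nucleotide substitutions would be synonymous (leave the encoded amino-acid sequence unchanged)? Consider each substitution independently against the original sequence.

Codon 1 (GGT, Gly): 3 synonymous substitutions.
Codon 2 (CCC, Pro): 3 synonymous substitutions.
Codon 3 (CCG, Pro): 3 synonymous substitutions.
Total: 3 + 3 + 3 = 9.

9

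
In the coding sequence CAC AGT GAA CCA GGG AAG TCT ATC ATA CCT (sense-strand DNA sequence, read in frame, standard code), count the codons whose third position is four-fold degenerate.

Codon 1 CAC (His): third position 2-fold.
Codon 2 AGT (Ser): third position 2-fold.
Codon 3 GAA (Glu): third position 2-fold.
Codon 4 CCA (Pro): third position 4-fold.
Codon 5 GGG (Gly): third position 4-fold.
Codon 6 AAG (Lys): third position 2-fold.
Codon 7 TCT (Ser): third position 4-fold.
Codon 8 ATC (Ile): third position 3-fold.
Codon 9 ATA (Ile): third position 3-fold.
Codon 10 CCT (Pro): third position 4-fold.
Four-fold degenerate third positions: 4.

4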